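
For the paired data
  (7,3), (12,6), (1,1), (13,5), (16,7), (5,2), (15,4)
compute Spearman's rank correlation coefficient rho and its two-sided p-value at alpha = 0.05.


Step 1: Rank x and y separately (midranks; no ties here).
rank(x): 7->3, 12->4, 1->1, 13->5, 16->7, 5->2, 15->6
rank(y): 3->3, 6->6, 1->1, 5->5, 7->7, 2->2, 4->4
Step 2: d_i = R_x(i) - R_y(i); compute d_i^2.
  (3-3)^2=0, (4-6)^2=4, (1-1)^2=0, (5-5)^2=0, (7-7)^2=0, (2-2)^2=0, (6-4)^2=4
sum(d^2) = 8.
Step 3: rho = 1 - 6*8 / (7*(7^2 - 1)) = 1 - 48/336 = 0.857143.
Step 4: Under H0, t = rho * sqrt((n-2)/(1-rho^2)) = 3.7210 ~ t(5).
Step 5: Two-sided p-value from the t-distribution with 5 df = 0.013697.
Step 6: alpha = 0.05. reject H0.

rho = 0.8571, p = 0.013697, reject H0 at alpha = 0.05.


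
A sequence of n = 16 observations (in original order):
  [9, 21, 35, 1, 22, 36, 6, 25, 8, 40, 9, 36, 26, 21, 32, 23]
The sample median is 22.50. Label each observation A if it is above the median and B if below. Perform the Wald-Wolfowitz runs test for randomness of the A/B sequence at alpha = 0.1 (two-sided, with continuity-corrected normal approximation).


Step 1: Compute median = 22.50; label A = above, B = below.
Labels in order: BBABBABABABAABAA  (n_A = 8, n_B = 8)
Step 2: Count runs R = 12.
Step 3: Under H0 (random ordering), E[R] = 2*n_A*n_B/(n_A+n_B) + 1 = 2*8*8/16 + 1 = 9.0000.
        Var[R] = 2*n_A*n_B*(2*n_A*n_B - n_A - n_B) / ((n_A+n_B)^2 * (n_A+n_B-1)) = 14336/3840 = 3.7333.
        SD[R] = 1.9322.
Step 4: Continuity-corrected z = (R - 0.5 - E[R]) / SD[R] = (12 - 0.5 - 9.0000) / 1.9322 = 1.2939.
Step 5: Two-sided p-value via normal approximation = 2*(1 - Phi(|z|)) = 0.195709.
Step 6: alpha = 0.1. fail to reject H0.

R = 12, z = 1.2939, p = 0.195709, fail to reject H0.


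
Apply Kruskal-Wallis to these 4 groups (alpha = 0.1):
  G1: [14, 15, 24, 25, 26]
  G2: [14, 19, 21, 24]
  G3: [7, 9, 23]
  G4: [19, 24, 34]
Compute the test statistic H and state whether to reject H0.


Step 1: Combine all N = 15 observations and assign midranks.
sorted (value, group, rank): (7,G3,1), (9,G3,2), (14,G1,3.5), (14,G2,3.5), (15,G1,5), (19,G2,6.5), (19,G4,6.5), (21,G2,8), (23,G3,9), (24,G1,11), (24,G2,11), (24,G4,11), (25,G1,13), (26,G1,14), (34,G4,15)
Step 2: Sum ranks within each group.
R_1 = 46.5 (n_1 = 5)
R_2 = 29 (n_2 = 4)
R_3 = 12 (n_3 = 3)
R_4 = 32.5 (n_4 = 3)
Step 3: H = 12/(N(N+1)) * sum(R_i^2/n_i) - 3(N+1)
     = 12/(15*16) * (46.5^2/5 + 29^2/4 + 12^2/3 + 32.5^2/3) - 3*16
     = 0.050000 * 1042.78 - 48
     = 4.139167.
Step 4: Ties present; correction factor C = 1 - 36/(15^3 - 15) = 0.989286. Corrected H = 4.139167 / 0.989286 = 4.183995.
Step 5: Under H0, H ~ chi^2(3); p-value = 0.242269.
Step 6: alpha = 0.1. fail to reject H0.

H = 4.1840, df = 3, p = 0.242269, fail to reject H0.


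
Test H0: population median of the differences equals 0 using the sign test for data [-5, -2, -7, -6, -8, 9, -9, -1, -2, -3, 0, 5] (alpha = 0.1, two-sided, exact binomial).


Step 1: Discard zero differences. Original n = 12; n_eff = number of nonzero differences = 11.
Nonzero differences (with sign): -5, -2, -7, -6, -8, +9, -9, -1, -2, -3, +5
Step 2: Count signs: positive = 2, negative = 9.
Step 3: Under H0: P(positive) = 0.5, so the number of positives S ~ Bin(11, 0.5).
Step 4: Two-sided exact p-value = sum of Bin(11,0.5) probabilities at or below the observed probability = 0.065430.
Step 5: alpha = 0.1. reject H0.

n_eff = 11, pos = 2, neg = 9, p = 0.065430, reject H0.


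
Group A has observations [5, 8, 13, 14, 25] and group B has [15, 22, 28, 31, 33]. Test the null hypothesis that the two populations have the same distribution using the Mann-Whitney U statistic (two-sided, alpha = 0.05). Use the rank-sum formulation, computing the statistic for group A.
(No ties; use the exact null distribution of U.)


Step 1: Combine and sort all 10 observations; assign midranks.
sorted (value, group): (5,X), (8,X), (13,X), (14,X), (15,Y), (22,Y), (25,X), (28,Y), (31,Y), (33,Y)
ranks: 5->1, 8->2, 13->3, 14->4, 15->5, 22->6, 25->7, 28->8, 31->9, 33->10
Step 2: Rank sum for X: R1 = 1 + 2 + 3 + 4 + 7 = 17.
Step 3: U_X = R1 - n1(n1+1)/2 = 17 - 5*6/2 = 17 - 15 = 2.
       U_Y = n1*n2 - U_X = 25 - 2 = 23.
Step 4: No ties, so the exact null distribution of U (based on enumerating the C(10,5) = 252 equally likely rank assignments) gives the two-sided p-value.
Step 5: p-value = 0.031746; compare to alpha = 0.05. reject H0.

U_X = 2, p = 0.031746, reject H0 at alpha = 0.05.


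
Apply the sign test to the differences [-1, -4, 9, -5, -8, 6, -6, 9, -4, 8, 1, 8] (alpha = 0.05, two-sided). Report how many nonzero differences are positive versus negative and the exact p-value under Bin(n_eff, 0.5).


Step 1: Discard zero differences. Original n = 12; n_eff = number of nonzero differences = 12.
Nonzero differences (with sign): -1, -4, +9, -5, -8, +6, -6, +9, -4, +8, +1, +8
Step 2: Count signs: positive = 6, negative = 6.
Step 3: Under H0: P(positive) = 0.5, so the number of positives S ~ Bin(12, 0.5).
Step 4: Two-sided exact p-value = sum of Bin(12,0.5) probabilities at or below the observed probability = 1.000000.
Step 5: alpha = 0.05. fail to reject H0.

n_eff = 12, pos = 6, neg = 6, p = 1.000000, fail to reject H0.


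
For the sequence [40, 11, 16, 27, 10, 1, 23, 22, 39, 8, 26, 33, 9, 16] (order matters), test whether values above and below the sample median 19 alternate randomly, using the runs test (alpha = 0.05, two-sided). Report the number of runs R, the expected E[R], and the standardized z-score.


Step 1: Compute median = 19; label A = above, B = below.
Labels in order: ABBABBAAABAABB  (n_A = 7, n_B = 7)
Step 2: Count runs R = 8.
Step 3: Under H0 (random ordering), E[R] = 2*n_A*n_B/(n_A+n_B) + 1 = 2*7*7/14 + 1 = 8.0000.
        Var[R] = 2*n_A*n_B*(2*n_A*n_B - n_A - n_B) / ((n_A+n_B)^2 * (n_A+n_B-1)) = 8232/2548 = 3.2308.
        SD[R] = 1.7974.
Step 4: R = E[R], so z = 0 with no continuity correction.
Step 5: Two-sided p-value via normal approximation = 2*(1 - Phi(|z|)) = 1.000000.
Step 6: alpha = 0.05. fail to reject H0.

R = 8, z = 0.0000, p = 1.000000, fail to reject H0.


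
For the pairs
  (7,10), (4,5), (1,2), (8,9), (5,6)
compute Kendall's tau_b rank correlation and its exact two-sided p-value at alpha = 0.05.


Step 1: Enumerate the 10 unordered pairs (i,j) with i<j and classify each by sign(x_j-x_i) * sign(y_j-y_i).
  (1,2):dx=-3,dy=-5->C; (1,3):dx=-6,dy=-8->C; (1,4):dx=+1,dy=-1->D; (1,5):dx=-2,dy=-4->C
  (2,3):dx=-3,dy=-3->C; (2,4):dx=+4,dy=+4->C; (2,5):dx=+1,dy=+1->C; (3,4):dx=+7,dy=+7->C
  (3,5):dx=+4,dy=+4->C; (4,5):dx=-3,dy=-3->C
Step 2: C = 9, D = 1, total pairs = 10.
Step 3: tau = (C - D)/(n(n-1)/2) = (9 - 1)/10 = 0.800000.
Step 4: Exact two-sided p-value (enumerate n! = 120 permutations of y under H0): p = 0.083333.
Step 5: alpha = 0.05. fail to reject H0.

tau_b = 0.8000 (C=9, D=1), p = 0.083333, fail to reject H0.


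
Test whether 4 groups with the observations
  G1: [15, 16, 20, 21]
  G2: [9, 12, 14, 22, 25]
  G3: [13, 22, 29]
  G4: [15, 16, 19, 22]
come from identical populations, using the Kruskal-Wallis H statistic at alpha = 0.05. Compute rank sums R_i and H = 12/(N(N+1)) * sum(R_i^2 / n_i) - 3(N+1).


Step 1: Combine all N = 16 observations and assign midranks.
sorted (value, group, rank): (9,G2,1), (12,G2,2), (13,G3,3), (14,G2,4), (15,G1,5.5), (15,G4,5.5), (16,G1,7.5), (16,G4,7.5), (19,G4,9), (20,G1,10), (21,G1,11), (22,G2,13), (22,G3,13), (22,G4,13), (25,G2,15), (29,G3,16)
Step 2: Sum ranks within each group.
R_1 = 34 (n_1 = 4)
R_2 = 35 (n_2 = 5)
R_3 = 32 (n_3 = 3)
R_4 = 35 (n_4 = 4)
Step 3: H = 12/(N(N+1)) * sum(R_i^2/n_i) - 3(N+1)
     = 12/(16*17) * (34^2/4 + 35^2/5 + 32^2/3 + 35^2/4) - 3*17
     = 0.044118 * 1181.58 - 51
     = 1.128676.
Step 4: Ties present; correction factor C = 1 - 36/(16^3 - 16) = 0.991176. Corrected H = 1.128676 / 0.991176 = 1.138724.
Step 5: Under H0, H ~ chi^2(3); p-value = 0.767735.
Step 6: alpha = 0.05. fail to reject H0.

H = 1.1387, df = 3, p = 0.767735, fail to reject H0.


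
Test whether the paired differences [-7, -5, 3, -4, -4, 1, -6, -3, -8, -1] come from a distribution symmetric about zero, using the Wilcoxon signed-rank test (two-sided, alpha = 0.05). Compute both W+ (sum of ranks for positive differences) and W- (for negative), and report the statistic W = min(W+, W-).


Step 1: Drop any zero differences (none here) and take |d_i|.
|d| = [7, 5, 3, 4, 4, 1, 6, 3, 8, 1]
Step 2: Midrank |d_i| (ties get averaged ranks).
ranks: |7|->9, |5|->7, |3|->3.5, |4|->5.5, |4|->5.5, |1|->1.5, |6|->8, |3|->3.5, |8|->10, |1|->1.5
Step 3: Attach original signs; sum ranks with positive sign and with negative sign.
W+ = 3.5 + 1.5 = 5
W- = 9 + 7 + 5.5 + 5.5 + 8 + 3.5 + 10 + 1.5 = 50
(Check: W+ + W- = 55 should equal n(n+1)/2 = 55.)
Step 4: Test statistic W = min(W+, W-) = 5.
Step 5: Ties in |d|, so use the tie-corrected normal approximation.
        E[W] = n(n+1)/4 = 10*11/4 = 27.5.
        Tie groups: |d|=1 (t=2), |d|=3 (t=2), |d|=4 (t=2); sum(t^3 - t) = 18.
        Var[W] = n(n+1)(2n+1)/24 - sum(t^3-t)/48 = 2310/24 - 18/48 = 95.875.
        z = (W - E[W]) / sqrt(Var[W]) = (5 - 27.5) / 9.7916 = -2.2979.
        Two-sided p = 2*Phi(z) = 0.021568.
Step 6: alpha = 0.05. reject H0.

W+ = 5, W- = 50, W = min = 5, p = 0.021568, reject H0.


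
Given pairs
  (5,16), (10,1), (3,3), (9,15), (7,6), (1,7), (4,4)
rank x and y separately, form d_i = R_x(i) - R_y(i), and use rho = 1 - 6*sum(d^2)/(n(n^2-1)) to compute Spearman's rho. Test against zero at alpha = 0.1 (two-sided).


Step 1: Rank x and y separately (midranks; no ties here).
rank(x): 5->4, 10->7, 3->2, 9->6, 7->5, 1->1, 4->3
rank(y): 16->7, 1->1, 3->2, 15->6, 6->4, 7->5, 4->3
Step 2: d_i = R_x(i) - R_y(i); compute d_i^2.
  (4-7)^2=9, (7-1)^2=36, (2-2)^2=0, (6-6)^2=0, (5-4)^2=1, (1-5)^2=16, (3-3)^2=0
sum(d^2) = 62.
Step 3: rho = 1 - 6*62 / (7*(7^2 - 1)) = 1 - 372/336 = -0.107143.
Step 4: Under H0, t = rho * sqrt((n-2)/(1-rho^2)) = -0.2410 ~ t(5).
Step 5: Two-sided p-value from the t-distribution with 5 df = 0.819151.
Step 6: alpha = 0.1. fail to reject H0.

rho = -0.1071, p = 0.819151, fail to reject H0 at alpha = 0.1.


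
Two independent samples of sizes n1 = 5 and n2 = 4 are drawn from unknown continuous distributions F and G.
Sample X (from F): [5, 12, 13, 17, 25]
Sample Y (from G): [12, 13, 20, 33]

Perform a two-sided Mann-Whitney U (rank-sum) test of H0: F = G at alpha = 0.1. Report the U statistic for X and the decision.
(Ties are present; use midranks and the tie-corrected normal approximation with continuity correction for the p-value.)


Step 1: Combine and sort all 9 observations; assign midranks.
sorted (value, group): (5,X), (12,X), (12,Y), (13,X), (13,Y), (17,X), (20,Y), (25,X), (33,Y)
ranks: 5->1, 12->2.5, 12->2.5, 13->4.5, 13->4.5, 17->6, 20->7, 25->8, 33->9
Step 2: Rank sum for X: R1 = 1 + 2.5 + 4.5 + 6 + 8 = 22.
Step 3: U_X = R1 - n1(n1+1)/2 = 22 - 5*6/2 = 22 - 15 = 7.
       U_Y = n1*n2 - U_X = 20 - 7 = 13.
Step 4: Ties are present, so use the tie-corrected normal approximation (with continuity correction) for the p-value.
Step 5: p-value = 0.536878; compare to alpha = 0.1. fail to reject H0.

U_X = 7, p = 0.536878, fail to reject H0 at alpha = 0.1.


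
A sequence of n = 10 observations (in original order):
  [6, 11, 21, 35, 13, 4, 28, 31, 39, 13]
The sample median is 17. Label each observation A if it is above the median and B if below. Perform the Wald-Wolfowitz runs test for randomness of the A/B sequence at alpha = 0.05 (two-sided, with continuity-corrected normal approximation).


Step 1: Compute median = 17; label A = above, B = below.
Labels in order: BBAABBAAAB  (n_A = 5, n_B = 5)
Step 2: Count runs R = 5.
Step 3: Under H0 (random ordering), E[R] = 2*n_A*n_B/(n_A+n_B) + 1 = 2*5*5/10 + 1 = 6.0000.
        Var[R] = 2*n_A*n_B*(2*n_A*n_B - n_A - n_B) / ((n_A+n_B)^2 * (n_A+n_B-1)) = 2000/900 = 2.2222.
        SD[R] = 1.4907.
Step 4: Continuity-corrected z = (R + 0.5 - E[R]) / SD[R] = (5 + 0.5 - 6.0000) / 1.4907 = -0.3354.
Step 5: Two-sided p-value via normal approximation = 2*(1 - Phi(|z|)) = 0.737316.
Step 6: alpha = 0.05. fail to reject H0.

R = 5, z = -0.3354, p = 0.737316, fail to reject H0.


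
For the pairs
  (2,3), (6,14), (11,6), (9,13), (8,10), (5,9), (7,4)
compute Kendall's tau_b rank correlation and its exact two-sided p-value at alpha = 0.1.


Step 1: Enumerate the 21 unordered pairs (i,j) with i<j and classify each by sign(x_j-x_i) * sign(y_j-y_i).
  (1,2):dx=+4,dy=+11->C; (1,3):dx=+9,dy=+3->C; (1,4):dx=+7,dy=+10->C; (1,5):dx=+6,dy=+7->C
  (1,6):dx=+3,dy=+6->C; (1,7):dx=+5,dy=+1->C; (2,3):dx=+5,dy=-8->D; (2,4):dx=+3,dy=-1->D
  (2,5):dx=+2,dy=-4->D; (2,6):dx=-1,dy=-5->C; (2,7):dx=+1,dy=-10->D; (3,4):dx=-2,dy=+7->D
  (3,5):dx=-3,dy=+4->D; (3,6):dx=-6,dy=+3->D; (3,7):dx=-4,dy=-2->C; (4,5):dx=-1,dy=-3->C
  (4,6):dx=-4,dy=-4->C; (4,7):dx=-2,dy=-9->C; (5,6):dx=-3,dy=-1->C; (5,7):dx=-1,dy=-6->C
  (6,7):dx=+2,dy=-5->D
Step 2: C = 13, D = 8, total pairs = 21.
Step 3: tau = (C - D)/(n(n-1)/2) = (13 - 8)/21 = 0.238095.
Step 4: Exact two-sided p-value (enumerate n! = 5040 permutations of y under H0): p = 0.561905.
Step 5: alpha = 0.1. fail to reject H0.

tau_b = 0.2381 (C=13, D=8), p = 0.561905, fail to reject H0.


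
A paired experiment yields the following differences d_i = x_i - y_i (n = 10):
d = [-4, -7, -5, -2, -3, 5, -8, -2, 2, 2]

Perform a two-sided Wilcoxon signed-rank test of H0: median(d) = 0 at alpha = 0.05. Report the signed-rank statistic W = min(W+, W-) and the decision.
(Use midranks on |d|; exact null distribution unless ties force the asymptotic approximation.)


Step 1: Drop any zero differences (none here) and take |d_i|.
|d| = [4, 7, 5, 2, 3, 5, 8, 2, 2, 2]
Step 2: Midrank |d_i| (ties get averaged ranks).
ranks: |4|->6, |7|->9, |5|->7.5, |2|->2.5, |3|->5, |5|->7.5, |8|->10, |2|->2.5, |2|->2.5, |2|->2.5
Step 3: Attach original signs; sum ranks with positive sign and with negative sign.
W+ = 7.5 + 2.5 + 2.5 = 12.5
W- = 6 + 9 + 7.5 + 2.5 + 5 + 10 + 2.5 = 42.5
(Check: W+ + W- = 55 should equal n(n+1)/2 = 55.)
Step 4: Test statistic W = min(W+, W-) = 12.5.
Step 5: Ties in |d|, so use the tie-corrected normal approximation.
        E[W] = n(n+1)/4 = 10*11/4 = 27.5.
        Tie groups: |d|=2 (t=4), |d|=5 (t=2); sum(t^3 - t) = 66.
        Var[W] = n(n+1)(2n+1)/24 - sum(t^3-t)/48 = 2310/24 - 66/48 = 94.875.
        z = (W - E[W]) / sqrt(Var[W]) = (12.5 - 27.5) / 9.7404 = -1.5400.
        Two-sided p = 2*Phi(z) = 0.123565.
Step 6: alpha = 0.05. fail to reject H0.

W+ = 12.5, W- = 42.5, W = min = 12.5, p = 0.123565, fail to reject H0.


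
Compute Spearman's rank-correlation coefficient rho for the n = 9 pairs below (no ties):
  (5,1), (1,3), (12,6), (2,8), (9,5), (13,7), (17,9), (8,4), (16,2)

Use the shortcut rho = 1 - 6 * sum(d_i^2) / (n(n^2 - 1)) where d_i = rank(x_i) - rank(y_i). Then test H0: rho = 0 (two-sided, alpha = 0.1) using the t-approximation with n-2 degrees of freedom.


Step 1: Rank x and y separately (midranks; no ties here).
rank(x): 5->3, 1->1, 12->6, 2->2, 9->5, 13->7, 17->9, 8->4, 16->8
rank(y): 1->1, 3->3, 6->6, 8->8, 5->5, 7->7, 9->9, 4->4, 2->2
Step 2: d_i = R_x(i) - R_y(i); compute d_i^2.
  (3-1)^2=4, (1-3)^2=4, (6-6)^2=0, (2-8)^2=36, (5-5)^2=0, (7-7)^2=0, (9-9)^2=0, (4-4)^2=0, (8-2)^2=36
sum(d^2) = 80.
Step 3: rho = 1 - 6*80 / (9*(9^2 - 1)) = 1 - 480/720 = 0.333333.
Step 4: Under H0, t = rho * sqrt((n-2)/(1-rho^2)) = 0.9354 ~ t(7).
Step 5: Two-sided p-value from the t-distribution with 7 df = 0.380713.
Step 6: alpha = 0.1. fail to reject H0.

rho = 0.3333, p = 0.380713, fail to reject H0 at alpha = 0.1.


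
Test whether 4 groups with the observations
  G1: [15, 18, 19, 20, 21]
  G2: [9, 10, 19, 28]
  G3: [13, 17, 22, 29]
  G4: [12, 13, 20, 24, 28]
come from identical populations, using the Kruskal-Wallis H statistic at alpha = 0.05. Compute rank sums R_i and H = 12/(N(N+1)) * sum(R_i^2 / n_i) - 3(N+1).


Step 1: Combine all N = 18 observations and assign midranks.
sorted (value, group, rank): (9,G2,1), (10,G2,2), (12,G4,3), (13,G3,4.5), (13,G4,4.5), (15,G1,6), (17,G3,7), (18,G1,8), (19,G1,9.5), (19,G2,9.5), (20,G1,11.5), (20,G4,11.5), (21,G1,13), (22,G3,14), (24,G4,15), (28,G2,16.5), (28,G4,16.5), (29,G3,18)
Step 2: Sum ranks within each group.
R_1 = 48 (n_1 = 5)
R_2 = 29 (n_2 = 4)
R_3 = 43.5 (n_3 = 4)
R_4 = 50.5 (n_4 = 5)
Step 3: H = 12/(N(N+1)) * sum(R_i^2/n_i) - 3(N+1)
     = 12/(18*19) * (48^2/5 + 29^2/4 + 43.5^2/4 + 50.5^2/5) - 3*19
     = 0.035088 * 1654.16 - 57
     = 1.040789.
Step 4: Ties present; correction factor C = 1 - 24/(18^3 - 18) = 0.995872. Corrected H = 1.040789 / 0.995872 = 1.045104.
Step 5: Under H0, H ~ chi^2(3); p-value = 0.790340.
Step 6: alpha = 0.05. fail to reject H0.

H = 1.0451, df = 3, p = 0.790340, fail to reject H0.


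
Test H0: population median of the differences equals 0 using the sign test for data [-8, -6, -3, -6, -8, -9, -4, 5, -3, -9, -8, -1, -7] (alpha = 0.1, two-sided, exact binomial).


Step 1: Discard zero differences. Original n = 13; n_eff = number of nonzero differences = 13.
Nonzero differences (with sign): -8, -6, -3, -6, -8, -9, -4, +5, -3, -9, -8, -1, -7
Step 2: Count signs: positive = 1, negative = 12.
Step 3: Under H0: P(positive) = 0.5, so the number of positives S ~ Bin(13, 0.5).
Step 4: Two-sided exact p-value = sum of Bin(13,0.5) probabilities at or below the observed probability = 0.003418.
Step 5: alpha = 0.1. reject H0.

n_eff = 13, pos = 1, neg = 12, p = 0.003418, reject H0.


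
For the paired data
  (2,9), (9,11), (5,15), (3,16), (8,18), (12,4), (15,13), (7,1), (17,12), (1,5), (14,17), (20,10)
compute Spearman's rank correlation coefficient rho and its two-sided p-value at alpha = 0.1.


Step 1: Rank x and y separately (midranks; no ties here).
rank(x): 2->2, 9->7, 5->4, 3->3, 8->6, 12->8, 15->10, 7->5, 17->11, 1->1, 14->9, 20->12
rank(y): 9->4, 11->6, 15->9, 16->10, 18->12, 4->2, 13->8, 1->1, 12->7, 5->3, 17->11, 10->5
Step 2: d_i = R_x(i) - R_y(i); compute d_i^2.
  (2-4)^2=4, (7-6)^2=1, (4-9)^2=25, (3-10)^2=49, (6-12)^2=36, (8-2)^2=36, (10-8)^2=4, (5-1)^2=16, (11-7)^2=16, (1-3)^2=4, (9-11)^2=4, (12-5)^2=49
sum(d^2) = 244.
Step 3: rho = 1 - 6*244 / (12*(12^2 - 1)) = 1 - 1464/1716 = 0.146853.
Step 4: Under H0, t = rho * sqrt((n-2)/(1-rho^2)) = 0.4695 ~ t(10).
Step 5: Two-sided p-value from the t-distribution with 10 df = 0.648796.
Step 6: alpha = 0.1. fail to reject H0.

rho = 0.1469, p = 0.648796, fail to reject H0 at alpha = 0.1.


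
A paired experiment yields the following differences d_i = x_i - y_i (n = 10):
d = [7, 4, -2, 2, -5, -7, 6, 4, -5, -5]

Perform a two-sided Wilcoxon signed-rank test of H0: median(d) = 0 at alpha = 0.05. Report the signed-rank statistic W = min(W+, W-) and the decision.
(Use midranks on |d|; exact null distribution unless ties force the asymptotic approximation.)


Step 1: Drop any zero differences (none here) and take |d_i|.
|d| = [7, 4, 2, 2, 5, 7, 6, 4, 5, 5]
Step 2: Midrank |d_i| (ties get averaged ranks).
ranks: |7|->9.5, |4|->3.5, |2|->1.5, |2|->1.5, |5|->6, |7|->9.5, |6|->8, |4|->3.5, |5|->6, |5|->6
Step 3: Attach original signs; sum ranks with positive sign and with negative sign.
W+ = 9.5 + 3.5 + 1.5 + 8 + 3.5 = 26
W- = 1.5 + 6 + 9.5 + 6 + 6 = 29
(Check: W+ + W- = 55 should equal n(n+1)/2 = 55.)
Step 4: Test statistic W = min(W+, W-) = 26.
Step 5: Ties in |d|, so use the tie-corrected normal approximation.
        E[W] = n(n+1)/4 = 10*11/4 = 27.5.
        Tie groups: |d|=2 (t=2), |d|=4 (t=2), |d|=5 (t=3), |d|=7 (t=2); sum(t^3 - t) = 42.
        Var[W] = n(n+1)(2n+1)/24 - sum(t^3-t)/48 = 2310/24 - 42/48 = 95.375.
        z = (W - E[W]) / sqrt(Var[W]) = (26 - 27.5) / 9.7660 = -0.1536.
        Two-sided p = 2*Phi(z) = 0.877930.
Step 6: alpha = 0.05. fail to reject H0.

W+ = 26, W- = 29, W = min = 26, p = 0.877930, fail to reject H0.


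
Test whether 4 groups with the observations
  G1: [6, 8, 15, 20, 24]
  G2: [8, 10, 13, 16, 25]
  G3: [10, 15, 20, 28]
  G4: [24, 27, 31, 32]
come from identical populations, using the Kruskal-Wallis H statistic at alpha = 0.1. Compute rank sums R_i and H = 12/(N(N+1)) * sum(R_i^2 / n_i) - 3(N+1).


Step 1: Combine all N = 18 observations and assign midranks.
sorted (value, group, rank): (6,G1,1), (8,G1,2.5), (8,G2,2.5), (10,G2,4.5), (10,G3,4.5), (13,G2,6), (15,G1,7.5), (15,G3,7.5), (16,G2,9), (20,G1,10.5), (20,G3,10.5), (24,G1,12.5), (24,G4,12.5), (25,G2,14), (27,G4,15), (28,G3,16), (31,G4,17), (32,G4,18)
Step 2: Sum ranks within each group.
R_1 = 34 (n_1 = 5)
R_2 = 36 (n_2 = 5)
R_3 = 38.5 (n_3 = 4)
R_4 = 62.5 (n_4 = 4)
Step 3: H = 12/(N(N+1)) * sum(R_i^2/n_i) - 3(N+1)
     = 12/(18*19) * (34^2/5 + 36^2/5 + 38.5^2/4 + 62.5^2/4) - 3*19
     = 0.035088 * 1837.53 - 57
     = 7.474561.
Step 4: Ties present; correction factor C = 1 - 30/(18^3 - 18) = 0.994840. Corrected H = 7.474561 / 0.994840 = 7.513330.
Step 5: Under H0, H ~ chi^2(3); p-value = 0.057217.
Step 6: alpha = 0.1. reject H0.

H = 7.5133, df = 3, p = 0.057217, reject H0.


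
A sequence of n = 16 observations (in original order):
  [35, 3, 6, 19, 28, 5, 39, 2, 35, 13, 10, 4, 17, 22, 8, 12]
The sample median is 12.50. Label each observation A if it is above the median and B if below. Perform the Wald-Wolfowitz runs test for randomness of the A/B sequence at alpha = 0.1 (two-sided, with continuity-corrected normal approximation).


Step 1: Compute median = 12.50; label A = above, B = below.
Labels in order: ABBAABABAABBAABB  (n_A = 8, n_B = 8)
Step 2: Count runs R = 10.
Step 3: Under H0 (random ordering), E[R] = 2*n_A*n_B/(n_A+n_B) + 1 = 2*8*8/16 + 1 = 9.0000.
        Var[R] = 2*n_A*n_B*(2*n_A*n_B - n_A - n_B) / ((n_A+n_B)^2 * (n_A+n_B-1)) = 14336/3840 = 3.7333.
        SD[R] = 1.9322.
Step 4: Continuity-corrected z = (R - 0.5 - E[R]) / SD[R] = (10 - 0.5 - 9.0000) / 1.9322 = 0.2588.
Step 5: Two-sided p-value via normal approximation = 2*(1 - Phi(|z|)) = 0.795809.
Step 6: alpha = 0.1. fail to reject H0.

R = 10, z = 0.2588, p = 0.795809, fail to reject H0.


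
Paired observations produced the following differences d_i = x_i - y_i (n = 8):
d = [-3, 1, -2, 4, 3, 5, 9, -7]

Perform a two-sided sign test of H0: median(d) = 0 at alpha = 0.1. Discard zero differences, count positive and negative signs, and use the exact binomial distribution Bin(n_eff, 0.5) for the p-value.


Step 1: Discard zero differences. Original n = 8; n_eff = number of nonzero differences = 8.
Nonzero differences (with sign): -3, +1, -2, +4, +3, +5, +9, -7
Step 2: Count signs: positive = 5, negative = 3.
Step 3: Under H0: P(positive) = 0.5, so the number of positives S ~ Bin(8, 0.5).
Step 4: Two-sided exact p-value = sum of Bin(8,0.5) probabilities at or below the observed probability = 0.726562.
Step 5: alpha = 0.1. fail to reject H0.

n_eff = 8, pos = 5, neg = 3, p = 0.726562, fail to reject H0.


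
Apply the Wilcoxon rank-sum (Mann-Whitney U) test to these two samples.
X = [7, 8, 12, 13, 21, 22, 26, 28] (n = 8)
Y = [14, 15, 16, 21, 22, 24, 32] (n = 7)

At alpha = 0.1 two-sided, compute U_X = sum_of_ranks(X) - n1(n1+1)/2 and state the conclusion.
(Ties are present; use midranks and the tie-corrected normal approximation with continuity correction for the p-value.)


Step 1: Combine and sort all 15 observations; assign midranks.
sorted (value, group): (7,X), (8,X), (12,X), (13,X), (14,Y), (15,Y), (16,Y), (21,X), (21,Y), (22,X), (22,Y), (24,Y), (26,X), (28,X), (32,Y)
ranks: 7->1, 8->2, 12->3, 13->4, 14->5, 15->6, 16->7, 21->8.5, 21->8.5, 22->10.5, 22->10.5, 24->12, 26->13, 28->14, 32->15
Step 2: Rank sum for X: R1 = 1 + 2 + 3 + 4 + 8.5 + 10.5 + 13 + 14 = 56.
Step 3: U_X = R1 - n1(n1+1)/2 = 56 - 8*9/2 = 56 - 36 = 20.
       U_Y = n1*n2 - U_X = 56 - 20 = 36.
Step 4: Ties are present, so use the tie-corrected normal approximation (with continuity correction) for the p-value.
Step 5: p-value = 0.384568; compare to alpha = 0.1. fail to reject H0.

U_X = 20, p = 0.384568, fail to reject H0 at alpha = 0.1.


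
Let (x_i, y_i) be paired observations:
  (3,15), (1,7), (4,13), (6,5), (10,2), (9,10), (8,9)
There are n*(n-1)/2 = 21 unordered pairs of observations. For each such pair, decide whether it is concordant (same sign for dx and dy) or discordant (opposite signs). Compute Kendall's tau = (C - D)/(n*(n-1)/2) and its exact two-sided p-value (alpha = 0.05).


Step 1: Enumerate the 21 unordered pairs (i,j) with i<j and classify each by sign(x_j-x_i) * sign(y_j-y_i).
  (1,2):dx=-2,dy=-8->C; (1,3):dx=+1,dy=-2->D; (1,4):dx=+3,dy=-10->D; (1,5):dx=+7,dy=-13->D
  (1,6):dx=+6,dy=-5->D; (1,7):dx=+5,dy=-6->D; (2,3):dx=+3,dy=+6->C; (2,4):dx=+5,dy=-2->D
  (2,5):dx=+9,dy=-5->D; (2,6):dx=+8,dy=+3->C; (2,7):dx=+7,dy=+2->C; (3,4):dx=+2,dy=-8->D
  (3,5):dx=+6,dy=-11->D; (3,6):dx=+5,dy=-3->D; (3,7):dx=+4,dy=-4->D; (4,5):dx=+4,dy=-3->D
  (4,6):dx=+3,dy=+5->C; (4,7):dx=+2,dy=+4->C; (5,6):dx=-1,dy=+8->D; (5,7):dx=-2,dy=+7->D
  (6,7):dx=-1,dy=-1->C
Step 2: C = 7, D = 14, total pairs = 21.
Step 3: tau = (C - D)/(n(n-1)/2) = (7 - 14)/21 = -0.333333.
Step 4: Exact two-sided p-value (enumerate n! = 5040 permutations of y under H0): p = 0.381349.
Step 5: alpha = 0.05. fail to reject H0.

tau_b = -0.3333 (C=7, D=14), p = 0.381349, fail to reject H0.


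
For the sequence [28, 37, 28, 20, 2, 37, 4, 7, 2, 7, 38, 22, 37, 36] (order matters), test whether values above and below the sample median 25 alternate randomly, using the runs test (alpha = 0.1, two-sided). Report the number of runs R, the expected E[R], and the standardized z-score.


Step 1: Compute median = 25; label A = above, B = below.
Labels in order: AAABBABBBBABAA  (n_A = 7, n_B = 7)
Step 2: Count runs R = 7.
Step 3: Under H0 (random ordering), E[R] = 2*n_A*n_B/(n_A+n_B) + 1 = 2*7*7/14 + 1 = 8.0000.
        Var[R] = 2*n_A*n_B*(2*n_A*n_B - n_A - n_B) / ((n_A+n_B)^2 * (n_A+n_B-1)) = 8232/2548 = 3.2308.
        SD[R] = 1.7974.
Step 4: Continuity-corrected z = (R + 0.5 - E[R]) / SD[R] = (7 + 0.5 - 8.0000) / 1.7974 = -0.2782.
Step 5: Two-sided p-value via normal approximation = 2*(1 - Phi(|z|)) = 0.780879.
Step 6: alpha = 0.1. fail to reject H0.

R = 7, z = -0.2782, p = 0.780879, fail to reject H0.


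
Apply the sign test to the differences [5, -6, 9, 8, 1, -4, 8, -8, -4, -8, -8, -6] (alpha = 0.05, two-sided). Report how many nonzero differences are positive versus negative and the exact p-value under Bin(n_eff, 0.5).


Step 1: Discard zero differences. Original n = 12; n_eff = number of nonzero differences = 12.
Nonzero differences (with sign): +5, -6, +9, +8, +1, -4, +8, -8, -4, -8, -8, -6
Step 2: Count signs: positive = 5, negative = 7.
Step 3: Under H0: P(positive) = 0.5, so the number of positives S ~ Bin(12, 0.5).
Step 4: Two-sided exact p-value = sum of Bin(12,0.5) probabilities at or below the observed probability = 0.774414.
Step 5: alpha = 0.05. fail to reject H0.

n_eff = 12, pos = 5, neg = 7, p = 0.774414, fail to reject H0.


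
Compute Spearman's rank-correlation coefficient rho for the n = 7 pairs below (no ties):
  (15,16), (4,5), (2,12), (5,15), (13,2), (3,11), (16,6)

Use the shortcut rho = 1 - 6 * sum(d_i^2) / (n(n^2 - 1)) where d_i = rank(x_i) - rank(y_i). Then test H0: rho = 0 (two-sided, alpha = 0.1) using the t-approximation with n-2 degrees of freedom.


Step 1: Rank x and y separately (midranks; no ties here).
rank(x): 15->6, 4->3, 2->1, 5->4, 13->5, 3->2, 16->7
rank(y): 16->7, 5->2, 12->5, 15->6, 2->1, 11->4, 6->3
Step 2: d_i = R_x(i) - R_y(i); compute d_i^2.
  (6-7)^2=1, (3-2)^2=1, (1-5)^2=16, (4-6)^2=4, (5-1)^2=16, (2-4)^2=4, (7-3)^2=16
sum(d^2) = 58.
Step 3: rho = 1 - 6*58 / (7*(7^2 - 1)) = 1 - 348/336 = -0.035714.
Step 4: Under H0, t = rho * sqrt((n-2)/(1-rho^2)) = -0.0799 ~ t(5).
Step 5: Two-sided p-value from the t-distribution with 5 df = 0.939408.
Step 6: alpha = 0.1. fail to reject H0.

rho = -0.0357, p = 0.939408, fail to reject H0 at alpha = 0.1.


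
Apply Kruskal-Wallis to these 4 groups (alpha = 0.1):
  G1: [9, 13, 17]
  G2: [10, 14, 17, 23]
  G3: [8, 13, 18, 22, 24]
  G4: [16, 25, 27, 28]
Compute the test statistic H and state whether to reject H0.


Step 1: Combine all N = 16 observations and assign midranks.
sorted (value, group, rank): (8,G3,1), (9,G1,2), (10,G2,3), (13,G1,4.5), (13,G3,4.5), (14,G2,6), (16,G4,7), (17,G1,8.5), (17,G2,8.5), (18,G3,10), (22,G3,11), (23,G2,12), (24,G3,13), (25,G4,14), (27,G4,15), (28,G4,16)
Step 2: Sum ranks within each group.
R_1 = 15 (n_1 = 3)
R_2 = 29.5 (n_2 = 4)
R_3 = 39.5 (n_3 = 5)
R_4 = 52 (n_4 = 4)
Step 3: H = 12/(N(N+1)) * sum(R_i^2/n_i) - 3(N+1)
     = 12/(16*17) * (15^2/3 + 29.5^2/4 + 39.5^2/5 + 52^2/4) - 3*17
     = 0.044118 * 1280.61 - 51
     = 5.497610.
Step 4: Ties present; correction factor C = 1 - 12/(16^3 - 16) = 0.997059. Corrected H = 5.497610 / 0.997059 = 5.513827.
Step 5: Under H0, H ~ chi^2(3); p-value = 0.137814.
Step 6: alpha = 0.1. fail to reject H0.

H = 5.5138, df = 3, p = 0.137814, fail to reject H0.


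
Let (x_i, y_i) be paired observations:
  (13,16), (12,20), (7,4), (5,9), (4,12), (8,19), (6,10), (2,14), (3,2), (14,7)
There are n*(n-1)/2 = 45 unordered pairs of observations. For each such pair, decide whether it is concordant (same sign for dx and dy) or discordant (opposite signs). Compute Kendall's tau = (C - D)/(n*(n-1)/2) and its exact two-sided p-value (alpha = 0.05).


Step 1: Enumerate the 45 unordered pairs (i,j) with i<j and classify each by sign(x_j-x_i) * sign(y_j-y_i).
  (1,2):dx=-1,dy=+4->D; (1,3):dx=-6,dy=-12->C; (1,4):dx=-8,dy=-7->C; (1,5):dx=-9,dy=-4->C
  (1,6):dx=-5,dy=+3->D; (1,7):dx=-7,dy=-6->C; (1,8):dx=-11,dy=-2->C; (1,9):dx=-10,dy=-14->C
  (1,10):dx=+1,dy=-9->D; (2,3):dx=-5,dy=-16->C; (2,4):dx=-7,dy=-11->C; (2,5):dx=-8,dy=-8->C
  (2,6):dx=-4,dy=-1->C; (2,7):dx=-6,dy=-10->C; (2,8):dx=-10,dy=-6->C; (2,9):dx=-9,dy=-18->C
  (2,10):dx=+2,dy=-13->D; (3,4):dx=-2,dy=+5->D; (3,5):dx=-3,dy=+8->D; (3,6):dx=+1,dy=+15->C
  (3,7):dx=-1,dy=+6->D; (3,8):dx=-5,dy=+10->D; (3,9):dx=-4,dy=-2->C; (3,10):dx=+7,dy=+3->C
  (4,5):dx=-1,dy=+3->D; (4,6):dx=+3,dy=+10->C; (4,7):dx=+1,dy=+1->C; (4,8):dx=-3,dy=+5->D
  (4,9):dx=-2,dy=-7->C; (4,10):dx=+9,dy=-2->D; (5,6):dx=+4,dy=+7->C; (5,7):dx=+2,dy=-2->D
  (5,8):dx=-2,dy=+2->D; (5,9):dx=-1,dy=-10->C; (5,10):dx=+10,dy=-5->D; (6,7):dx=-2,dy=-9->C
  (6,8):dx=-6,dy=-5->C; (6,9):dx=-5,dy=-17->C; (6,10):dx=+6,dy=-12->D; (7,8):dx=-4,dy=+4->D
  (7,9):dx=-3,dy=-8->C; (7,10):dx=+8,dy=-3->D; (8,9):dx=+1,dy=-12->D; (8,10):dx=+12,dy=-7->D
  (9,10):dx=+11,dy=+5->C
Step 2: C = 26, D = 19, total pairs = 45.
Step 3: tau = (C - D)/(n(n-1)/2) = (26 - 19)/45 = 0.155556.
Step 4: Exact two-sided p-value (enumerate n! = 3628800 permutations of y under H0): p = 0.600654.
Step 5: alpha = 0.05. fail to reject H0.

tau_b = 0.1556 (C=26, D=19), p = 0.600654, fail to reject H0.


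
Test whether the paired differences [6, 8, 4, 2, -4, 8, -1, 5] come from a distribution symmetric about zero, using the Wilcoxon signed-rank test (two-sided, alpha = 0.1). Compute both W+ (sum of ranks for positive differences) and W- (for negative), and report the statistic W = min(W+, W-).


Step 1: Drop any zero differences (none here) and take |d_i|.
|d| = [6, 8, 4, 2, 4, 8, 1, 5]
Step 2: Midrank |d_i| (ties get averaged ranks).
ranks: |6|->6, |8|->7.5, |4|->3.5, |2|->2, |4|->3.5, |8|->7.5, |1|->1, |5|->5
Step 3: Attach original signs; sum ranks with positive sign and with negative sign.
W+ = 6 + 7.5 + 3.5 + 2 + 7.5 + 5 = 31.5
W- = 3.5 + 1 = 4.5
(Check: W+ + W- = 36 should equal n(n+1)/2 = 36.)
Step 4: Test statistic W = min(W+, W-) = 4.5.
Step 5: Ties in |d|, so use the tie-corrected normal approximation.
        E[W] = n(n+1)/4 = 8*9/4 = 18.
        Tie groups: |d|=4 (t=2), |d|=8 (t=2); sum(t^3 - t) = 12.
        Var[W] = n(n+1)(2n+1)/24 - sum(t^3-t)/48 = 1224/24 - 12/48 = 50.75.
        z = (W - E[W]) / sqrt(Var[W]) = (4.5 - 18) / 7.1239 = -1.8950.
        Two-sided p = 2*Phi(z) = 0.058089.
Step 6: alpha = 0.1. reject H0.

W+ = 31.5, W- = 4.5, W = min = 4.5, p = 0.058089, reject H0.


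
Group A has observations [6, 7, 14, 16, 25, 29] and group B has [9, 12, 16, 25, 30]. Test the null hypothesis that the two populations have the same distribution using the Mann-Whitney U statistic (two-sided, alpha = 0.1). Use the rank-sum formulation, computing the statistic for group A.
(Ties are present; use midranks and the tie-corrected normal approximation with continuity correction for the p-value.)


Step 1: Combine and sort all 11 observations; assign midranks.
sorted (value, group): (6,X), (7,X), (9,Y), (12,Y), (14,X), (16,X), (16,Y), (25,X), (25,Y), (29,X), (30,Y)
ranks: 6->1, 7->2, 9->3, 12->4, 14->5, 16->6.5, 16->6.5, 25->8.5, 25->8.5, 29->10, 30->11
Step 2: Rank sum for X: R1 = 1 + 2 + 5 + 6.5 + 8.5 + 10 = 33.
Step 3: U_X = R1 - n1(n1+1)/2 = 33 - 6*7/2 = 33 - 21 = 12.
       U_Y = n1*n2 - U_X = 30 - 12 = 18.
Step 4: Ties are present, so use the tie-corrected normal approximation (with continuity correction) for the p-value.
Step 5: p-value = 0.646576; compare to alpha = 0.1. fail to reject H0.

U_X = 12, p = 0.646576, fail to reject H0 at alpha = 0.1.


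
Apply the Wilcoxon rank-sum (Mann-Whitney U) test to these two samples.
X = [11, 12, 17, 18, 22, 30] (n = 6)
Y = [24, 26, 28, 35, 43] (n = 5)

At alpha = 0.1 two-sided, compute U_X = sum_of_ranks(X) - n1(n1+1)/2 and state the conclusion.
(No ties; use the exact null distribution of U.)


Step 1: Combine and sort all 11 observations; assign midranks.
sorted (value, group): (11,X), (12,X), (17,X), (18,X), (22,X), (24,Y), (26,Y), (28,Y), (30,X), (35,Y), (43,Y)
ranks: 11->1, 12->2, 17->3, 18->4, 22->5, 24->6, 26->7, 28->8, 30->9, 35->10, 43->11
Step 2: Rank sum for X: R1 = 1 + 2 + 3 + 4 + 5 + 9 = 24.
Step 3: U_X = R1 - n1(n1+1)/2 = 24 - 6*7/2 = 24 - 21 = 3.
       U_Y = n1*n2 - U_X = 30 - 3 = 27.
Step 4: No ties, so the exact null distribution of U (based on enumerating the C(11,6) = 462 equally likely rank assignments) gives the two-sided p-value.
Step 5: p-value = 0.030303; compare to alpha = 0.1. reject H0.

U_X = 3, p = 0.030303, reject H0 at alpha = 0.1.


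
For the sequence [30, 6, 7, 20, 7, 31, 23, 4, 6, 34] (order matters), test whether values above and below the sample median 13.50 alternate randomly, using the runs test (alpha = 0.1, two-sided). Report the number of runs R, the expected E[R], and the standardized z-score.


Step 1: Compute median = 13.50; label A = above, B = below.
Labels in order: ABBABAABBA  (n_A = 5, n_B = 5)
Step 2: Count runs R = 7.
Step 3: Under H0 (random ordering), E[R] = 2*n_A*n_B/(n_A+n_B) + 1 = 2*5*5/10 + 1 = 6.0000.
        Var[R] = 2*n_A*n_B*(2*n_A*n_B - n_A - n_B) / ((n_A+n_B)^2 * (n_A+n_B-1)) = 2000/900 = 2.2222.
        SD[R] = 1.4907.
Step 4: Continuity-corrected z = (R - 0.5 - E[R]) / SD[R] = (7 - 0.5 - 6.0000) / 1.4907 = 0.3354.
Step 5: Two-sided p-value via normal approximation = 2*(1 - Phi(|z|)) = 0.737316.
Step 6: alpha = 0.1. fail to reject H0.

R = 7, z = 0.3354, p = 0.737316, fail to reject H0.


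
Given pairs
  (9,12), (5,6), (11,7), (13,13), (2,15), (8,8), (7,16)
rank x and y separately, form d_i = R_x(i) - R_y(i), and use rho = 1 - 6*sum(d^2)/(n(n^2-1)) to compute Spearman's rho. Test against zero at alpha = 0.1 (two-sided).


Step 1: Rank x and y separately (midranks; no ties here).
rank(x): 9->5, 5->2, 11->6, 13->7, 2->1, 8->4, 7->3
rank(y): 12->4, 6->1, 7->2, 13->5, 15->6, 8->3, 16->7
Step 2: d_i = R_x(i) - R_y(i); compute d_i^2.
  (5-4)^2=1, (2-1)^2=1, (6-2)^2=16, (7-5)^2=4, (1-6)^2=25, (4-3)^2=1, (3-7)^2=16
sum(d^2) = 64.
Step 3: rho = 1 - 6*64 / (7*(7^2 - 1)) = 1 - 384/336 = -0.142857.
Step 4: Under H0, t = rho * sqrt((n-2)/(1-rho^2)) = -0.3227 ~ t(5).
Step 5: Two-sided p-value from the t-distribution with 5 df = 0.759945.
Step 6: alpha = 0.1. fail to reject H0.

rho = -0.1429, p = 0.759945, fail to reject H0 at alpha = 0.1.


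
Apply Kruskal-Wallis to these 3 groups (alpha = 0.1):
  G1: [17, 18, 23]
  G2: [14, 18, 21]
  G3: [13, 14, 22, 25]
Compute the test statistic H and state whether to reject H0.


Step 1: Combine all N = 10 observations and assign midranks.
sorted (value, group, rank): (13,G3,1), (14,G2,2.5), (14,G3,2.5), (17,G1,4), (18,G1,5.5), (18,G2,5.5), (21,G2,7), (22,G3,8), (23,G1,9), (25,G3,10)
Step 2: Sum ranks within each group.
R_1 = 18.5 (n_1 = 3)
R_2 = 15 (n_2 = 3)
R_3 = 21.5 (n_3 = 4)
Step 3: H = 12/(N(N+1)) * sum(R_i^2/n_i) - 3(N+1)
     = 12/(10*11) * (18.5^2/3 + 15^2/3 + 21.5^2/4) - 3*11
     = 0.109091 * 304.646 - 33
     = 0.234091.
Step 4: Ties present; correction factor C = 1 - 12/(10^3 - 10) = 0.987879. Corrected H = 0.234091 / 0.987879 = 0.236963.
Step 5: Under H0, H ~ chi^2(2); p-value = 0.888268.
Step 6: alpha = 0.1. fail to reject H0.

H = 0.2370, df = 2, p = 0.888268, fail to reject H0.


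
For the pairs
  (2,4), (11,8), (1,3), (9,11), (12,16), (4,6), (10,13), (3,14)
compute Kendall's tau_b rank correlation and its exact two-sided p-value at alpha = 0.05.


Step 1: Enumerate the 28 unordered pairs (i,j) with i<j and classify each by sign(x_j-x_i) * sign(y_j-y_i).
  (1,2):dx=+9,dy=+4->C; (1,3):dx=-1,dy=-1->C; (1,4):dx=+7,dy=+7->C; (1,5):dx=+10,dy=+12->C
  (1,6):dx=+2,dy=+2->C; (1,7):dx=+8,dy=+9->C; (1,8):dx=+1,dy=+10->C; (2,3):dx=-10,dy=-5->C
  (2,4):dx=-2,dy=+3->D; (2,5):dx=+1,dy=+8->C; (2,6):dx=-7,dy=-2->C; (2,7):dx=-1,dy=+5->D
  (2,8):dx=-8,dy=+6->D; (3,4):dx=+8,dy=+8->C; (3,5):dx=+11,dy=+13->C; (3,6):dx=+3,dy=+3->C
  (3,7):dx=+9,dy=+10->C; (3,8):dx=+2,dy=+11->C; (4,5):dx=+3,dy=+5->C; (4,6):dx=-5,dy=-5->C
  (4,7):dx=+1,dy=+2->C; (4,8):dx=-6,dy=+3->D; (5,6):dx=-8,dy=-10->C; (5,7):dx=-2,dy=-3->C
  (5,8):dx=-9,dy=-2->C; (6,7):dx=+6,dy=+7->C; (6,8):dx=-1,dy=+8->D; (7,8):dx=-7,dy=+1->D
Step 2: C = 22, D = 6, total pairs = 28.
Step 3: tau = (C - D)/(n(n-1)/2) = (22 - 6)/28 = 0.571429.
Step 4: Exact two-sided p-value (enumerate n! = 40320 permutations of y under H0): p = 0.061012.
Step 5: alpha = 0.05. fail to reject H0.

tau_b = 0.5714 (C=22, D=6), p = 0.061012, fail to reject H0.


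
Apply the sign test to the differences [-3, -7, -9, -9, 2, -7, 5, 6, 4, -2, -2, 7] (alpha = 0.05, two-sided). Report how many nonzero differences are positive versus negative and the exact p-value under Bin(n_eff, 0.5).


Step 1: Discard zero differences. Original n = 12; n_eff = number of nonzero differences = 12.
Nonzero differences (with sign): -3, -7, -9, -9, +2, -7, +5, +6, +4, -2, -2, +7
Step 2: Count signs: positive = 5, negative = 7.
Step 3: Under H0: P(positive) = 0.5, so the number of positives S ~ Bin(12, 0.5).
Step 4: Two-sided exact p-value = sum of Bin(12,0.5) probabilities at or below the observed probability = 0.774414.
Step 5: alpha = 0.05. fail to reject H0.

n_eff = 12, pos = 5, neg = 7, p = 0.774414, fail to reject H0.


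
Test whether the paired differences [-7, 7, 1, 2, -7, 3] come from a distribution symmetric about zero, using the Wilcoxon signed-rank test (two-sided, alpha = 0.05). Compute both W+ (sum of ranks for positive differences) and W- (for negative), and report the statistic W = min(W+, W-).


Step 1: Drop any zero differences (none here) and take |d_i|.
|d| = [7, 7, 1, 2, 7, 3]
Step 2: Midrank |d_i| (ties get averaged ranks).
ranks: |7|->5, |7|->5, |1|->1, |2|->2, |7|->5, |3|->3
Step 3: Attach original signs; sum ranks with positive sign and with negative sign.
W+ = 5 + 1 + 2 + 3 = 11
W- = 5 + 5 = 10
(Check: W+ + W- = 21 should equal n(n+1)/2 = 21.)
Step 4: Test statistic W = min(W+, W-) = 10.
Step 5: Ties in |d|, so use the tie-corrected normal approximation.
        E[W] = n(n+1)/4 = 6*7/4 = 10.5.
        Tie groups: |d|=7 (t=3); sum(t^3 - t) = 24.
        Var[W] = n(n+1)(2n+1)/24 - sum(t^3-t)/48 = 546/24 - 24/48 = 22.25.
        z = (W - E[W]) / sqrt(Var[W]) = (10 - 10.5) / 4.7170 = -0.1060.
        Two-sided p = 2*Phi(z) = 0.915583.
Step 6: alpha = 0.05. fail to reject H0.

W+ = 11, W- = 10, W = min = 10, p = 0.915583, fail to reject H0.


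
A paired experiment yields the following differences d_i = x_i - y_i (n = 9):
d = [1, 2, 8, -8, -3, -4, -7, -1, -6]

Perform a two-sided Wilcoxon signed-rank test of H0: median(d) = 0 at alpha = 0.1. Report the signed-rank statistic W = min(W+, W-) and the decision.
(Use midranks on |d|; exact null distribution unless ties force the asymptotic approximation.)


Step 1: Drop any zero differences (none here) and take |d_i|.
|d| = [1, 2, 8, 8, 3, 4, 7, 1, 6]
Step 2: Midrank |d_i| (ties get averaged ranks).
ranks: |1|->1.5, |2|->3, |8|->8.5, |8|->8.5, |3|->4, |4|->5, |7|->7, |1|->1.5, |6|->6
Step 3: Attach original signs; sum ranks with positive sign and with negative sign.
W+ = 1.5 + 3 + 8.5 = 13
W- = 8.5 + 4 + 5 + 7 + 1.5 + 6 = 32
(Check: W+ + W- = 45 should equal n(n+1)/2 = 45.)
Step 4: Test statistic W = min(W+, W-) = 13.
Step 5: Ties in |d|, so use the tie-corrected normal approximation.
        E[W] = n(n+1)/4 = 9*10/4 = 22.5.
        Tie groups: |d|=1 (t=2), |d|=8 (t=2); sum(t^3 - t) = 12.
        Var[W] = n(n+1)(2n+1)/24 - sum(t^3-t)/48 = 1710/24 - 12/48 = 71.
        z = (W - E[W]) / sqrt(Var[W]) = (13 - 22.5) / 8.4261 = -1.1274.
        Two-sided p = 2*Phi(z) = 0.259555.
Step 6: alpha = 0.1. fail to reject H0.

W+ = 13, W- = 32, W = min = 13, p = 0.259555, fail to reject H0.
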